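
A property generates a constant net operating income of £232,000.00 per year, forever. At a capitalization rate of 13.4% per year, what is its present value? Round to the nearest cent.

Level perpetuity: PV = C / r = £232,000.00 / 0.134 = £1,731,343.28

£1731343.28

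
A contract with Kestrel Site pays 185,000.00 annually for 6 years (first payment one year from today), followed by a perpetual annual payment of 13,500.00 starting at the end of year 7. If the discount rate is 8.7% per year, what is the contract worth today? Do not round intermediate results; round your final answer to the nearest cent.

931437.60

PV of 6-year annuity: 185,000.00 × [1 − (1+0.087)^−6] / 0.087 = 837370.61086
Perpetuity value at year 6: 13,500.00 / 0.087 = 155172.41379
PV of perpetuity: 155172.41379 / (1+0.087)^6 = 94066.99084
Total PV = 837370.61086 + 94066.99084 = 931437.60170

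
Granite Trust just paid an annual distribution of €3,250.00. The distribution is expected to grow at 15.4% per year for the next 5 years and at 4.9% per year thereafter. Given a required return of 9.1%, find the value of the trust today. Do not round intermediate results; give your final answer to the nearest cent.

D_1 = 3750.50000
D_2 = 4328.07700
D_3 = 4994.60086
D_4 = 5763.76939
D_5 = 6651.38988
Terminal value at year 5: TV = D_5×(1+g_2)/(r−g_2) = 6977.30798/0.042 = 166126.38048
P_0 = D_1/(1+r)^1 + D_2/(1+r)^2 + D_3/(1+r)^3 + D_4/(1+r)^4 + D_5/(1+r)^5 + TV/(1+r)^5
    = 3437.67186 + 3636.18087 + 3846.15282 + 4068.24963 + 4303.17147 + 107476.83034 = 126768.25699

€126768.26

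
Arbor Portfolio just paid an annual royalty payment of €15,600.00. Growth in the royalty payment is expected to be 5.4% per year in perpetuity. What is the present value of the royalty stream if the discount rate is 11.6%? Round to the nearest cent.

D₁ = D₀ × (1 + g) = €15,600.00 × 1.054 = €16,442.4000
Growing perpetuity: P = D₁ / (r − g) = €16,442.4000 / (0.116 − 0.054) = €265,200.00

€265200.00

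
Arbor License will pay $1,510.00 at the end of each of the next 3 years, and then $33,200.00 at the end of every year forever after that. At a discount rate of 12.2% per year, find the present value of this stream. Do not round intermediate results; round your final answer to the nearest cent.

$196277.94

PV of 3-year annuity: $1,510.00 × [1 − (1+0.122)^−3] / 0.122 = 3614.33703
Perpetuity value at year 3: $33,200.00 / 0.122 = 272131.14754
PV of perpetuity: 272131.14754 / (1+0.122)^3 = 192663.60500
Total PV = 3614.33703 + 192663.60500 = 196277.94202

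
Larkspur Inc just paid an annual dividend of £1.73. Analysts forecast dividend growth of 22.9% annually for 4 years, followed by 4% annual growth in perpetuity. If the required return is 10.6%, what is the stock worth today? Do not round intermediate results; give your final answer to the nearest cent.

£50.63

D_1 = 2.12617
D_2 = 2.61306
D_3 = 3.21145
D_4 = 3.94688
Terminal value at year 4: TV = D_4×(1+g_2)/(r−g_2) = 4.10475/0.066 = 62.19322
P_0 = D_1/(1+r)^1 + D_2/(1+r)^2 + D_3/(1+r)^3 + D_4/(1+r)^4 + TV/(1+r)^4
    = 1.92240 + 2.13619 + 2.37376 + 2.63775 + 41.56450 = 50.63459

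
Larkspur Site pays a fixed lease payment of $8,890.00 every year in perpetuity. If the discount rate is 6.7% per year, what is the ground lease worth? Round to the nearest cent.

Level perpetuity: PV = C / r = $8,890.00 / 0.067 = $132,686.57

$132686.57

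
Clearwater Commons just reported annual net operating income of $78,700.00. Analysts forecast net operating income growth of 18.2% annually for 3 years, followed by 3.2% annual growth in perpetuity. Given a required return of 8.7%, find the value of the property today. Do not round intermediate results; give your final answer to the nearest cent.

$2178522.10

D_1 = 93023.40000
D_2 = 109953.65880
D_3 = 129965.22470
Terminal value at year 3: TV = D_3×(1+g_2)/(r−g_2) = 134124.11189/0.055 = 2438620.21622
P_0 = D_1/(1+r)^1 + D_2/(1+r)^2 + D_3/(1+r)^3 + TV/(1+r)^3
    = 85578.10488 + 93057.33207 + 101190.21758 + 1898696.44624 = 2178522.10077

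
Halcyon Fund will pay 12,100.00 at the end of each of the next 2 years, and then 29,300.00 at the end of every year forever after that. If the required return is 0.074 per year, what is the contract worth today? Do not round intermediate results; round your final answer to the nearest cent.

365019.60

PV of 2-year annuity: 12,100.00 × [1 − (1+0.074)^−2] / 0.074 = 21756.32610
Perpetuity value at year 2: 29,300.00 / 0.074 = 395945.94595
PV of perpetuity: 395945.94595 / (1+0.074)^2 = 343263.27201
Total PV = 21756.32610 + 343263.27201 = 365019.59811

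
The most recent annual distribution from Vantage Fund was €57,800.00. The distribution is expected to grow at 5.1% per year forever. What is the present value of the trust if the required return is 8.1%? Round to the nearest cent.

D₁ = D₀ × (1 + g) = €57,800.00 × 1.051 = €60,747.8000
Growing perpetuity: P = D₁ / (r − g) = €60,747.8000 / (0.081 − 0.051) = €2,024,926.67

€2024926.67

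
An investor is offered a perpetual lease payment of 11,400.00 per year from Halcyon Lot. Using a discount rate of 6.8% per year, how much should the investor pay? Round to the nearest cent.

167647.06

Level perpetuity: PV = C / r = 11,400.00 / 0.068 = 167,647.06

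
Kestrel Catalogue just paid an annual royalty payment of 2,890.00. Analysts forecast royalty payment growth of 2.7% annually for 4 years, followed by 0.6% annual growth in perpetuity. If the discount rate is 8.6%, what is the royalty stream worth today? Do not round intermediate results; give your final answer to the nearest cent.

39137.80

D_1 = 2968.03000
D_2 = 3048.16681
D_3 = 3130.46731
D_4 = 3214.98993
Terminal value at year 4: TV = D_4×(1+g_2)/(r−g_2) = 3234.27987/0.08 = 40428.49839
P_0 = D_1/(1+r)^1 + D_2/(1+r)^2 + D_3/(1+r)^3 + D_4/(1+r)^4 + TV/(1+r)^4
    = 2732.99263 + 2584.51513 + 2444.10409 + 2311.32127 + 29064.86498 = 39137.79811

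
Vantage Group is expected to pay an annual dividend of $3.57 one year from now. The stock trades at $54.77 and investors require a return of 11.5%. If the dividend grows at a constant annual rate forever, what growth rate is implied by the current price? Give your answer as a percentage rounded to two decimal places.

P = D₁/(r−g) ⇒ g = r − D₁/P = 0.115 − $3.57/$54.77 = 0.049818

4.98%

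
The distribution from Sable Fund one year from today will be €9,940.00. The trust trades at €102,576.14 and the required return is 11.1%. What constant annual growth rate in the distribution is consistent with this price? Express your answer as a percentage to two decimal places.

P = D₁/(r−g) ⇒ g = r − D₁/P = 0.111 − €9,940.00/€102,576.14 = 0.014096

1.41%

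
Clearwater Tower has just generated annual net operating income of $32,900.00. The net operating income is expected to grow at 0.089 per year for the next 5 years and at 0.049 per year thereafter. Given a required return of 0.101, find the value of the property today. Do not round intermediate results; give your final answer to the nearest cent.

$787504.26

D_1 = 35828.10000
D_2 = 39016.80090
D_3 = 42489.29618
D_4 = 46270.84354
D_5 = 50388.94862
Terminal value at year 5: TV = D_5×(1+g_2)/(r−g_2) = 52858.00710/0.052 = 1016500.13649
P_0 = D_1/(1+r)^1 + D_2/(1+r)^2 + D_3/(1+r)^3 + D_4/(1+r)^4 + D_5/(1+r)^5 + TV/(1+r)^5
    = 32541.41689 + 32186.74205 + 31835.93287 + 31488.94723 + 31145.74344 + 628305.47832 = 787504.26080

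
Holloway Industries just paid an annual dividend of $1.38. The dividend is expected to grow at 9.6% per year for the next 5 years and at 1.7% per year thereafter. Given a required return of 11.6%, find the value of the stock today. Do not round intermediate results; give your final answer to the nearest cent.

$19.49

D_1 = 1.51248
D_2 = 1.65768
D_3 = 1.81682
D_4 = 1.99123
D_5 = 2.18239
Terminal value at year 5: TV = D_5×(1+g_2)/(r−g_2) = 2.21949/0.099 = 22.41907
P_0 = D_1/(1+r)^1 + D_2/(1+r)^2 + D_3/(1+r)^3 + D_4/(1+r)^4 + D_5/(1+r)^5 + TV/(1+r)^5
    = 1.35527 + 1.33098 + 1.30713 + 1.28370 + 1.26070 + 12.95080 = 19.48858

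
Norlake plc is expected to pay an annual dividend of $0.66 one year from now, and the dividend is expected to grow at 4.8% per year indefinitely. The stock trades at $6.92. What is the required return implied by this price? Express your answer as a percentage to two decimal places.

14.34%

P = D₁/(r − g) ⇒ r = D₁/P + g = $0.6600/$6.92 + 0.048 = 0.095376 + 0.048 = 0.143376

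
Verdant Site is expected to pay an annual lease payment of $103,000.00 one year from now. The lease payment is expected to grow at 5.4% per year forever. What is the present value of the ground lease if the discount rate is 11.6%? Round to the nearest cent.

Growing perpetuity: P = D₁ / (r − g) = $103,000.0000 / (0.116 − 0.054) = $1,661,290.32

$1661290.32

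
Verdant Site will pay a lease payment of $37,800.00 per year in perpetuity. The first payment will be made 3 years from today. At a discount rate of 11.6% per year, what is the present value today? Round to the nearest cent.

$261640.77

Value at end of year 2: C / r = $37,800.00 / 0.116 = $325,862.0690
Discount to today: PV = $325,862.0690 / (1 + 0.116)^2 = $325,862.0690 / 1.245456 = $261,640.77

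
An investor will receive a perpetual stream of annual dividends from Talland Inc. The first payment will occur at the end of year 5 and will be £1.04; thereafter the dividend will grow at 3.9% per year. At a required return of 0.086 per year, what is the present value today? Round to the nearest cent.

£15.91

Value at end of year 4: C₁ / (r − g) = £1.04 / (0.086 − 0.039) = £22.1277
Discount to today: PV = £22.1277 / (1 + 0.086)^4 = £22.1277 / 1.390975 = £15.91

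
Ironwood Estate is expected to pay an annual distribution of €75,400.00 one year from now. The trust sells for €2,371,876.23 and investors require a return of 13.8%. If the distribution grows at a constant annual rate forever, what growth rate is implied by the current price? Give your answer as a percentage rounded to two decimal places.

10.62%

P = D₁/(r−g) ⇒ g = r − D₁/P = 0.138 − €75,400.00/€2,371,876.23 = 0.106211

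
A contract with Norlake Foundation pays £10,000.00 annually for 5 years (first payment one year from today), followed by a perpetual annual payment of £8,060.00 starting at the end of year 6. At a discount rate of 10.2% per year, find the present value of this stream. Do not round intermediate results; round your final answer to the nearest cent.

£86336.31

PV of 5-year annuity: £10,000.00 × [1 − (1+0.102)^−5] / 0.102 = 37714.97617
Perpetuity value at year 5: £8,060.00 / 0.102 = 79019.60784
PV of perpetuity: 79019.60784 / (1+0.102)^5 = 48621.33705
Total PV = 37714.97617 + 48621.33705 = 86336.31322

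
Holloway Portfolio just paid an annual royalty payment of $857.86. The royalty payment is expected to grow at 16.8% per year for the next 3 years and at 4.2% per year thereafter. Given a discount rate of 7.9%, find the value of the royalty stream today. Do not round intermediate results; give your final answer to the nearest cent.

D_1 = 1001.98048
D_2 = 1170.31320
D_3 = 1366.92582
Terminal value at year 3: TV = D_3×(1+g_2)/(r−g_2) = 1424.33670/0.037 = 38495.58656
P_0 = D_1/(1+r)^1 + D_2/(1+r)^2 + D_3/(1+r)^3 + TV/(1+r)^3
    = 928.61954 + 1005.21559 + 1088.12957 + 30644.08140 = 33666.04610

$33666.05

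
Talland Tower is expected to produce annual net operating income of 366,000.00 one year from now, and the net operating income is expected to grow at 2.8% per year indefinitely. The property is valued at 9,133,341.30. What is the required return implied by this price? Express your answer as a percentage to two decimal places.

P = D₁/(r − g) ⇒ r = D₁/P + g = 366,000.0000/9,133,341.30 + 0.028 = 0.040073 + 0.028 = 0.068073

6.81%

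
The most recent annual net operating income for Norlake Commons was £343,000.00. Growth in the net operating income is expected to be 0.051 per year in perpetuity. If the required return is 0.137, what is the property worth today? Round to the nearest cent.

D₁ = D₀ × (1 + g) = £343,000.00 × 1.051 = £360,493.0000
Growing perpetuity: P = D₁ / (r − g) = £360,493.0000 / (0.137 − 0.051) = £4,191,779.07

£4191779.07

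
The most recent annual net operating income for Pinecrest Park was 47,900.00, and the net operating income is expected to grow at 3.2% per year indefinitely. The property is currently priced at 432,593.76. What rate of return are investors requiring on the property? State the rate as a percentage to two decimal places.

D₁ = 47,900.00 × 1.032 = 49,432.8000
P = D₁/(r − g) ⇒ r = D₁/P + g = 49,432.8000/432,593.76 + 0.032 = 0.114271 + 0.032 = 0.146271

14.63%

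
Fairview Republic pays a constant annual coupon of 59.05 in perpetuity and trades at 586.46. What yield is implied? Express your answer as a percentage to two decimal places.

P = C/r ⇒ r = C/P = 59.05/586.46 = 0.100689

10.07%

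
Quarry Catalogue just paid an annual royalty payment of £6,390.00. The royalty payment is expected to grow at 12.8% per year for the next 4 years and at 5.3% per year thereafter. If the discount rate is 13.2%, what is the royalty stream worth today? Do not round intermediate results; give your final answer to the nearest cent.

£109310.55

D_1 = 7207.92000
D_2 = 8130.53376
D_3 = 9171.24208
D_4 = 10345.16107
Terminal value at year 4: TV = D_4×(1+g_2)/(r−g_2) = 10893.45460/0.079 = 137891.83043
P_0 = D_1/(1+r)^1 + D_2/(1+r)^2 + D_3/(1+r)^3 + D_4/(1+r)^4 + TV/(1+r)^4
    = 6367.42049 + 6344.92078 + 6322.50056 + 6300.15957 + 83975.54464 = 109310.54604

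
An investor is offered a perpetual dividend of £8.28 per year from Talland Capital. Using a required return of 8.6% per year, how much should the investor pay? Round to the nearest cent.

Level perpetuity: PV = C / r = £8.28 / 0.086 = £96.28

£96.28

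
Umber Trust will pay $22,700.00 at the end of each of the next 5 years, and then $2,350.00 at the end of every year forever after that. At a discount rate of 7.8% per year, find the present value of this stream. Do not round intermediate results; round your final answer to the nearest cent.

PV of 5-year annuity: $22,700.00 × [1 − (1+0.078)^−5] / 0.078 = 91114.29181
Perpetuity value at year 5: $2,350.00 / 0.078 = 30128.20513
PV of perpetuity: 30128.20513 / (1+0.078)^5 = 20695.66831
Total PV = 91114.29181 + 20695.66831 = 111809.96012

$111809.96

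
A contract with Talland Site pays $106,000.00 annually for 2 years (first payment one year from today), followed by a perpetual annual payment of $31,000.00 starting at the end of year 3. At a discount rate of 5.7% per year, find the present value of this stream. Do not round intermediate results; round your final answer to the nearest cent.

$681944.36

PV of 2-year annuity: $106,000.00 × [1 − (1+0.057)^−2] / 0.057 = 195159.71820
Perpetuity value at year 2: $31,000.00 / 0.057 = 543859.64912
PV of perpetuity: 543859.64912 / (1+0.057)^2 = 486784.63720
Total PV = 195159.71820 + 486784.63720 = 681944.35540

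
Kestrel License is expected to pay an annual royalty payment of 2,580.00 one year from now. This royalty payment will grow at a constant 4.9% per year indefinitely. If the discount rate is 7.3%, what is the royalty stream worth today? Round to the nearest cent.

107500.00

Growing perpetuity: P = D₁ / (r − g) = 2,580.0000 / (0.073 − 0.049) = 107,500.00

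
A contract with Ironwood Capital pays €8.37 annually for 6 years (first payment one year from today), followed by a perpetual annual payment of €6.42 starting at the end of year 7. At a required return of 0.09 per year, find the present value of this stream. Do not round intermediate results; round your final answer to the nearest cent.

€80.08

PV of 6-year annuity: €8.37 × [1 − (1+0.09)^−6] / 0.09 = 37.54714
Perpetuity value at year 6: €6.42 / 0.09 = 71.33333
PV of perpetuity: 71.33333 / (1+0.09)^6 = 42.53374
Total PV = 37.54714 + 42.53374 = 80.08087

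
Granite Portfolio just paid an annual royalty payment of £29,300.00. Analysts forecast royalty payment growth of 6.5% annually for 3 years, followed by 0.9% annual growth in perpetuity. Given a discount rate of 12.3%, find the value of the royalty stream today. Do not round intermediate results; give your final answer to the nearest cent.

£300317.96

D_1 = 31204.50000
D_2 = 33232.79250
D_3 = 35392.92401
Terminal value at year 3: TV = D_3×(1+g_2)/(r−g_2) = 35711.46033/0.114 = 313258.42394
P_0 = D_1/(1+r)^1 + D_2/(1+r)^2 + D_3/(1+r)^3 + TV/(1+r)^3
    = 27786.73197 + 26351.62025 + 24990.62829 + 221188.98198 = 300317.96250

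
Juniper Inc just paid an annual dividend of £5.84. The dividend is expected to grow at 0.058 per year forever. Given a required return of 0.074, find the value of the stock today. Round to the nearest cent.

£386.17

D₁ = D₀ × (1 + g) = £5.84 × 1.058 = £6.1787
Growing perpetuity: P = D₁ / (r − g) = £6.1787 / (0.074 − 0.058) = £386.17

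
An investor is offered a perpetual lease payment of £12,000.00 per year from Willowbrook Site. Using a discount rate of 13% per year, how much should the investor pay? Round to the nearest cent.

£92307.69

Level perpetuity: PV = C / r = £12,000.00 / 0.13 = £92,307.69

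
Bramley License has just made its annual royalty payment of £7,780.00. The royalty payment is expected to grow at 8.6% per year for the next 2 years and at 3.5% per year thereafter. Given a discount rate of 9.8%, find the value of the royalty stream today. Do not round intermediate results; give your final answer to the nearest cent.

D_1 = 8449.08000
D_2 = 9175.70088
Terminal value at year 2: TV = D_2×(1+g_2)/(r−g_2) = 9496.85041/0.063 = 150743.65731
P_0 = D_1/(1+r)^1 + D_2/(1+r)^2 + TV/(1+r)^2
    = 7694.97268 + 7610.87462 + 125035.79726 = 140341.64455

£140341.64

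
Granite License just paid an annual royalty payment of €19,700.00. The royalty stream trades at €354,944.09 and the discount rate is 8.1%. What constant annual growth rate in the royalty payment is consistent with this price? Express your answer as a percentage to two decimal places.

P = D₀(1+g)/(r−g) ⇒ P(r−g) = D₀(1+g) ⇒ g(P+D₀) = P·r − D₀
g = (P·r − D₀)/(P + D₀) = (€354,944.09×0.081 − €19,700.00) / (€354,944.09 + €19,700.00) = 0.024158

2.42%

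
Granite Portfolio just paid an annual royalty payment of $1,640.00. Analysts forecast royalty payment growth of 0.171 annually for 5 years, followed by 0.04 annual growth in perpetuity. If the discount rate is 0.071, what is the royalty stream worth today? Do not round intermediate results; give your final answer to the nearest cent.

$96774.78

D_1 = 1920.44000
D_2 = 2248.83524
D_3 = 2633.38607
D_4 = 3083.69508
D_5 = 3611.00694
Terminal value at year 5: TV = D_5×(1+g_2)/(r−g_2) = 3755.44722/0.031 = 121143.45872
P_0 = D_1/(1+r)^1 + D_2/(1+r)^2 + D_3/(1+r)^3 + D_4/(1+r)^4 + D_5/(1+r)^5 + TV/(1+r)^5
    = 1793.12792 + 1960.55349 + 2143.61171 + 2343.76220 + 2562.60087 + 85971.12596 = 96774.78215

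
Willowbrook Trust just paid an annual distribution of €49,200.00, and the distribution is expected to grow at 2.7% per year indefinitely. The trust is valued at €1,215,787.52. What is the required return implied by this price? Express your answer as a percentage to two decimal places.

6.86%

D₁ = €49,200.00 × 1.027 = €50,528.4000
P = D₁/(r − g) ⇒ r = D₁/P + g = €50,528.4000/€1,215,787.52 + 0.027 = 0.041560 + 0.027 = 0.068560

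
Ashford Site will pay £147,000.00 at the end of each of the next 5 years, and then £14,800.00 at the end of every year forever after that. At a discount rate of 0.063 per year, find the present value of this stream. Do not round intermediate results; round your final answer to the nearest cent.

£787279.60

PV of 5-year annuity: £147,000.00 × [1 − (1+0.063)^−5] / 0.063 = 614196.43156
Perpetuity value at year 5: £14,800.00 / 0.063 = 234920.63492
PV of perpetuity: 234920.63492 / (1+0.063)^5 = 173083.17106
Total PV = 614196.43156 + 173083.17106 = 787279.60262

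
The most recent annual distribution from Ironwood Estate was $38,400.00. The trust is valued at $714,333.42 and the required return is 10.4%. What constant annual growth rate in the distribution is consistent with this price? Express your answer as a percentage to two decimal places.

P = D₀(1+g)/(r−g) ⇒ P(r−g) = D₀(1+g) ⇒ g(P+D₀) = P·r − D₀
g = (P·r − D₀)/(P + D₀) = ($714,333.42×0.104 − $38,400.00) / ($714,333.42 + $38,400.00) = 0.047680

4.77%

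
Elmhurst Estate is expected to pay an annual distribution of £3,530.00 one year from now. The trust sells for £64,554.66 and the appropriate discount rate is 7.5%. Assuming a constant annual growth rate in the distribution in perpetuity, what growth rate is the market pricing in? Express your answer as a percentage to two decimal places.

2.03%

P = D₁/(r−g) ⇒ g = r − D₁/P = 0.075 − £3,530.00/£64,554.66 = 0.020318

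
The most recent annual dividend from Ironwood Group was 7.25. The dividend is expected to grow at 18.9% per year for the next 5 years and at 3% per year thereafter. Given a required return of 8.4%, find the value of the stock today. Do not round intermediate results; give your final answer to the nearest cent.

D_1 = 8.62025
D_2 = 10.24948
D_3 = 12.18663
D_4 = 14.48990
D_5 = 17.22849
Terminal value at year 5: TV = D_5×(1+g_2)/(r−g_2) = 17.74535/0.054 = 328.61754
P_0 = D_1/(1+r)^1 + D_2/(1+r)^2 + D_3/(1+r)^3 + D_4/(1+r)^4 + D_5/(1+r)^5 + TV/(1+r)^5
    = 7.95226 + 8.72254 + 9.56744 + 10.49417 + 11.51068 + 219.55551 = 267.80260

267.80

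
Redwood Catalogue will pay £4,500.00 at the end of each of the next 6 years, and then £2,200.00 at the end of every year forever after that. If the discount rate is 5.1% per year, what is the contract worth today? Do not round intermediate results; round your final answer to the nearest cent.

PV of 6-year annuity: £4,500.00 × [1 − (1+0.051)^−6] / 0.051 = 22767.75121
Perpetuity value at year 6: £2,200.00 / 0.051 = 43137.25490
PV of perpetuity: 43137.25490 / (1+0.051)^6 = 32006.35431
Total PV = 22767.75121 + 32006.35431 = 54774.10552

£54774.11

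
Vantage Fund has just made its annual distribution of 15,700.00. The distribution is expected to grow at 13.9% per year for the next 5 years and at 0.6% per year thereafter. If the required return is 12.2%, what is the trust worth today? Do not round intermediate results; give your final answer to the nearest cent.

D_1 = 17882.30000
D_2 = 20367.93970
D_3 = 23199.08332
D_4 = 26423.75590
D_5 = 30096.65797
Terminal value at year 5: TV = D_5×(1+g_2)/(r−g_2) = 30277.23792/0.116 = 261010.67170
P_0 = D_1/(1+r)^1 + D_2/(1+r)^2 + D_3/(1+r)^3 + D_4/(1+r)^4 + D_5/(1+r)^5 + TV/(1+r)^5
    = 15937.87879 + 16179.36180 + 16424.50365 + 16673.35976 + 16925.98642 + 146789.15813 = 228930.24854

228930.25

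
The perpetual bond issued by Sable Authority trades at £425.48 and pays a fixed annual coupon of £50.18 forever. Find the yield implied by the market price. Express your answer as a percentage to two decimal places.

11.79%

P = C/r ⇒ r = C/P = £50.18/£425.48 = 0.117937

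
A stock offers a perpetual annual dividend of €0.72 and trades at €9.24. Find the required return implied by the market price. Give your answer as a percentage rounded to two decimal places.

7.79%

P = C/r ⇒ r = C/P = €0.72/€9.24 = 0.077922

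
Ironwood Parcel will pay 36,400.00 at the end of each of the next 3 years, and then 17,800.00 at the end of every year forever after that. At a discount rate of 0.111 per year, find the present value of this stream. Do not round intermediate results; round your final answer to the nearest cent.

205734.52

PV of 3-year annuity: 36,400.00 × [1 − (1+0.111)^−3] / 0.111 = 88796.73628
Perpetuity value at year 3: 17,800.00 / 0.111 = 160360.36036
PV of perpetuity: 160360.36036 / (1+0.111)^3 = 116937.78053
Total PV = 88796.73628 + 116937.78053 = 205734.51681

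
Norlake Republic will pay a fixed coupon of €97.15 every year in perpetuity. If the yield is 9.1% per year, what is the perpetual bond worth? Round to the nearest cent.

€1067.58

Level perpetuity: PV = C / r = €97.15 / 0.091 = €1,067.58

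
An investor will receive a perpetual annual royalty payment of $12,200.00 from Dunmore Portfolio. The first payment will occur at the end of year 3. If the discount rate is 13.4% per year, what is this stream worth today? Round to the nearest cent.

$70799.29

Value at end of year 2: C / r = $12,200.00 / 0.134 = $91,044.7761
Discount to today: PV = $91,044.7761 / (1 + 0.134)^2 = $91,044.7761 / 1.285956 = $70,799.29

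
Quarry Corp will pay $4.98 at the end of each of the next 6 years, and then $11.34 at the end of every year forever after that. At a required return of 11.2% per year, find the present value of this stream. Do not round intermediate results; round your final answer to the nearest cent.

PV of 6-year annuity: $4.98 × [1 − (1+0.112)^−6] / 0.112 = 20.94725
Perpetuity value at year 6: $11.34 / 0.112 = 101.25000
PV of perpetuity: 101.25000 / (1+0.112)^6 = 53.55084
Total PV = 20.94725 + 53.55084 = 74.49809

$74.50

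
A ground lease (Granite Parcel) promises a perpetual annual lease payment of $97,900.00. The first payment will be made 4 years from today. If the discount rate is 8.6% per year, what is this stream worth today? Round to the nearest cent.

Value at end of year 3: C / r = $97,900.00 / 0.086 = $1,138,372.0930
Discount to today: PV = $1,138,372.0930 / (1 + 0.086)^3 = $1,138,372.0930 / 1.280824 = $888,781.01

$888781.01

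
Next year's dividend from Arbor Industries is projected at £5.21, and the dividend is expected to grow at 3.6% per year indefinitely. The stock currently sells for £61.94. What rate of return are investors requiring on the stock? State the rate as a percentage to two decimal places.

P = D₁/(r − g) ⇒ r = D₁/P + g = £5.2100/£61.94 + 0.036 = 0.084114 + 0.036 = 0.120114

12.01%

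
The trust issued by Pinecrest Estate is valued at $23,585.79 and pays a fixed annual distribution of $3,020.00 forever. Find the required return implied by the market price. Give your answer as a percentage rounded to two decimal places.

12.80%

P = C/r ⇒ r = C/P = $3,020.00/$23,585.79 = 0.128043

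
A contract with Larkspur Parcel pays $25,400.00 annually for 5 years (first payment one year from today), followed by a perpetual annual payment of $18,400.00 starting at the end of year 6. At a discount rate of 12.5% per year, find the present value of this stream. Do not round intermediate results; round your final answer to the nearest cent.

PV of 5-year annuity: $25,400.00 × [1 − (1+0.125)^−5] / 0.125 = 90438.43588
Perpetuity value at year 5: $18,400.00 / 0.125 = 147200.00000
PV of perpetuity: 147200.00000 / (1+0.125)^5 = 81685.54252
Total PV = 90438.43588 + 81685.54252 = 172123.97839

$172123.98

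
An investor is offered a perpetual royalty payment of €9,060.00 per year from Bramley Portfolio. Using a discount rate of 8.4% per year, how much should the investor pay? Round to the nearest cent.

Level perpetuity: PV = C / r = €9,060.00 / 0.084 = €107,857.14

€107857.14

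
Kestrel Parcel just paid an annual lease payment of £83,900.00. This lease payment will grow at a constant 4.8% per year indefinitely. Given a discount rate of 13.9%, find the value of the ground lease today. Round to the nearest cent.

D₁ = D₀ × (1 + g) = £83,900.00 × 1.048 = £87,927.2000
Growing perpetuity: P = D₁ / (r − g) = £87,927.2000 / (0.139 − 0.048) = £966,232.97

£966232.97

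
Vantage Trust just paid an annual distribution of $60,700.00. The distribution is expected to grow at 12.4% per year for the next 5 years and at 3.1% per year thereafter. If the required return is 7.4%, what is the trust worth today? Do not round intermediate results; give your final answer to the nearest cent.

D_1 = 68226.80000
D_2 = 76686.92320
D_3 = 86196.10168
D_4 = 96884.41828
D_5 = 108898.08615
Terminal value at year 5: TV = D_5×(1+g_2)/(r−g_2) = 112273.92682/0.043 = 2611021.55402
P_0 = D_1/(1+r)^1 + D_2/(1+r)^2 + D_3/(1+r)^3 + D_4/(1+r)^4 + D_5/(1+r)^5 + TV/(1+r)^5
    = 63525.88454 + 66483.32796 + 69578.45496 + 72817.67539 + 76207.69753 + 1827212.46858 = 2175825.50896

$2175825.51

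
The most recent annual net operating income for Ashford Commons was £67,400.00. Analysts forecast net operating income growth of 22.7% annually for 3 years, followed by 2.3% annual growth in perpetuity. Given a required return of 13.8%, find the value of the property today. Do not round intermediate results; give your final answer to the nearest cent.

D_1 = 82699.80000
D_2 = 101472.65460
D_3 = 124506.94719
Terminal value at year 3: TV = D_3×(1+g_2)/(r−g_2) = 127370.60698/0.115 = 1107570.49548
P_0 = D_1/(1+r)^1 + D_2/(1+r)^2 + D_3/(1+r)^3 + TV/(1+r)^3
    = 72671.17750 + 78354.60000 + 84482.50808 + 751527.00668 = 987035.29227

£987035.29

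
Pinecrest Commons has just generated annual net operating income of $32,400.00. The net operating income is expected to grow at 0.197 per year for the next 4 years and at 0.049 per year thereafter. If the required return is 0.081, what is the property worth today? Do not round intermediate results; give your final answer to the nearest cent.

D_1 = 38782.80000
D_2 = 46423.01160
D_3 = 55568.34489
D_4 = 66515.30883
Terminal value at year 4: TV = D_4×(1+g_2)/(r−g_2) = 69774.55896/0.032 = 2180454.96750
P_0 = D_1/(1+r)^1 + D_2/(1+r)^2 + D_3/(1+r)^3 + D_4/(1+r)^4 + TV/(1+r)^4
    = 35876.78076 + 39726.64807 + 43989.63714 + 48710.07923 + 1596777.28490 = 1765080.43011

$1765080.43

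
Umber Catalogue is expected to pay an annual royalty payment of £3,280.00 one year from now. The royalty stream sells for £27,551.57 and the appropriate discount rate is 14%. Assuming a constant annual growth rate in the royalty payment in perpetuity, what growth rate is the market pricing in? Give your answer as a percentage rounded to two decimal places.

2.10%

P = D₁/(r−g) ⇒ g = r − D₁/P = 0.14 − £3,280.00/£27,551.57 = 0.020951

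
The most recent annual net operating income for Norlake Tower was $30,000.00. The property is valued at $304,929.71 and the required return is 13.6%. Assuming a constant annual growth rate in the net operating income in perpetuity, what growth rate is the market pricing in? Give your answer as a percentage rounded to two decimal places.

3.42%

P = D₀(1+g)/(r−g) ⇒ P(r−g) = D₀(1+g) ⇒ g(P+D₀) = P·r − D₀
g = (P·r − D₀)/(P + D₀) = ($304,929.71×0.136 − $30,000.00) / ($304,929.71 + $30,000.00) = 0.034247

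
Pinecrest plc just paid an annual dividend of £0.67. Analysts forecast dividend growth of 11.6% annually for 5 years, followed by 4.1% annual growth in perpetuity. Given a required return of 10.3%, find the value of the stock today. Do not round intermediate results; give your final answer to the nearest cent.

D_1 = 0.74772
D_2 = 0.83446
D_3 = 0.93125
D_4 = 1.03928
D_5 = 1.15983
Terminal value at year 5: TV = D_5×(1+g_2)/(r−g_2) = 1.20739/0.062 = 19.47398
P_0 = D_1/(1+r)^1 + D_2/(1+r)^2 + D_3/(1+r)^3 + D_4/(1+r)^4 + D_5/(1+r)^5 + TV/(1+r)^5
    = 0.67790 + 0.68589 + 0.69397 + 0.70215 + 0.71042 + 11.92826 = 15.39859

£15.40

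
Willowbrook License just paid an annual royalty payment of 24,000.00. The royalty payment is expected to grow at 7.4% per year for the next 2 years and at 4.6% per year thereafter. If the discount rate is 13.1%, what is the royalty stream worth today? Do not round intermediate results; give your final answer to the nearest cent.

310754.50

D_1 = 25776.00000
D_2 = 27683.42400
Terminal value at year 2: TV = D_2×(1+g_2)/(r−g_2) = 28956.86150/0.085 = 340668.95887
P_0 = D_1/(1+r)^1 + D_2/(1+r)^2 + TV/(1+r)^2
    = 22790.45093 + 21641.86056 + 266322.18999 = 310754.50148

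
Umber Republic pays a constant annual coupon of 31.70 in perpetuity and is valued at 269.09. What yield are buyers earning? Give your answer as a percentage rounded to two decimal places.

P = C/r ⇒ r = C/P = 31.70/269.09 = 0.117804

11.78%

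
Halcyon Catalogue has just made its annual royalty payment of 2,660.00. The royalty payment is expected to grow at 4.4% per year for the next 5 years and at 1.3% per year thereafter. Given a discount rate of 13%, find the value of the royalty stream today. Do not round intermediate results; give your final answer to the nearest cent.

D_1 = 2777.04000
D_2 = 2899.22976
D_3 = 3026.79587
D_4 = 3159.97489
D_5 = 3299.01378
Terminal value at year 5: TV = D_5×(1+g_2)/(r−g_2) = 3341.90096/0.117 = 28563.25608
P_0 = D_1/(1+r)^1 + D_2/(1+r)^2 + D_3/(1+r)^3 + D_4/(1+r)^4 + D_5/(1+r)^5 + TV/(1+r)^5
    = 2457.55752 + 2270.52217 + 2097.72137 + 1938.07178 + 1790.57251 + 15502.99104 = 26057.43639

26057.44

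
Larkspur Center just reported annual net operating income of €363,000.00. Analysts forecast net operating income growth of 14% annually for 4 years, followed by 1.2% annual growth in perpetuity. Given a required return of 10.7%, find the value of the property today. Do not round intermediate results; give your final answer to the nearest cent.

D_1 = 413820.00000
D_2 = 471754.80000
D_3 = 537800.47200
D_4 = 613092.53808
Terminal value at year 4: TV = D_4×(1+g_2)/(r−g_2) = 620449.64854/0.095 = 6531048.93197
P_0 = D_1/(1+r)^1 + D_2/(1+r)^2 + D_3/(1+r)^3 + D_4/(1+r)^4 + TV/(1+r)^4
    = 373821.13821 + 384964.85778 + 396440.77495 + 408258.79263 + 4349030.50675 = 5912516.07032

€5912516.07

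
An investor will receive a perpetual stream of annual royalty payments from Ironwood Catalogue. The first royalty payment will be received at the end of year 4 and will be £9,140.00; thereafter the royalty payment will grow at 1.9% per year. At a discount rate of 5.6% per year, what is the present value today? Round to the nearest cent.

£209774.51

Value at end of year 3: C₁ / (r − g) = £9,140.00 / (0.056 − 0.019) = £247,027.0270
Discount to today: PV = £247,027.0270 / (1 + 0.056)^3 = £247,027.0270 / 1.177584 = £209,774.51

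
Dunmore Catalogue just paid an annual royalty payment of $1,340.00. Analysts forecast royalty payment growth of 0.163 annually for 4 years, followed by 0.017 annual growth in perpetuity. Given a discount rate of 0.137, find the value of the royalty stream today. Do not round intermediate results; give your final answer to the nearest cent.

D_1 = 1558.42000
D_2 = 1812.44246
D_3 = 2107.87058
D_4 = 2451.45349
Terminal value at year 4: TV = D_4×(1+g_2)/(r−g_2) = 2493.12819/0.12 = 20776.06829
P_0 = D_1/(1+r)^1 + D_2/(1+r)^2 + D_3/(1+r)^3 + D_4/(1+r)^4 + TV/(1+r)^4
    = 1370.64204 + 1401.98478 + 1434.04424 + 1466.83681 + 12431.44192 = 18104.94978

$18104.95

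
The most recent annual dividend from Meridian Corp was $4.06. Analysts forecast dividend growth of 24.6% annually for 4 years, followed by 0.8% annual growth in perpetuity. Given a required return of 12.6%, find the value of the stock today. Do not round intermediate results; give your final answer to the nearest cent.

$73.06

D_1 = 5.05876
D_2 = 6.30321
D_3 = 7.85381
D_4 = 9.78584
Terminal value at year 4: TV = D_4×(1+g_2)/(r−g_2) = 9.86413/0.118 = 83.59431
P_0 = D_1/(1+r)^1 + D_2/(1+r)^2 + D_3/(1+r)^3 + D_4/(1+r)^4 + TV/(1+r)^4
    = 4.49268 + 4.97148 + 5.50130 + 6.08758 + 52.00237 = 73.05541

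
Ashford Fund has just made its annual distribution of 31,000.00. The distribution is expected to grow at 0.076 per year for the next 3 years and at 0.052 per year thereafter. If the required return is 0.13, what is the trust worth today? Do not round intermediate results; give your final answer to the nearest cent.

D_1 = 33356.00000
D_2 = 35891.05600
D_3 = 38618.77626
Terminal value at year 3: TV = D_3×(1+g_2)/(r−g_2) = 40626.95262/0.078 = 520858.36694
P_0 = D_1/(1+r)^1 + D_2/(1+r)^2 + D_3/(1+r)^3 + TV/(1+r)^3
    = 29518.58407 + 28107.96147 + 26764.74915 + 360980.97573 = 445372.27042

445372.27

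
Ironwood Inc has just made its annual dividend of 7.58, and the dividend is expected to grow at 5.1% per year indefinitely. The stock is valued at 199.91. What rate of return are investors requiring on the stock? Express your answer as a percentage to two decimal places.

9.09%

D₁ = 7.58 × 1.051 = 7.9666
P = D₁/(r − g) ⇒ r = D₁/P + g = 7.9666/199.91 + 0.051 = 0.039851 + 0.051 = 0.090851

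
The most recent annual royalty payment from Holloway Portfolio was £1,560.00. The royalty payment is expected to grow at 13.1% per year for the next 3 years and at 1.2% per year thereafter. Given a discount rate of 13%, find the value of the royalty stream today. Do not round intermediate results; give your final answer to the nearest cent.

£18102.82

D_1 = 1764.36000
D_2 = 1995.49116
D_3 = 2256.90050
Terminal value at year 3: TV = D_3×(1+g_2)/(r−g_2) = 2283.98331/0.118 = 19355.79075
P_0 = D_1/(1+r)^1 + D_2/(1+r)^2 + D_3/(1+r)^3 + TV/(1+r)^3
    = 1561.38053 + 1562.76228 + 1564.14526 + 13414.53392 = 18102.82199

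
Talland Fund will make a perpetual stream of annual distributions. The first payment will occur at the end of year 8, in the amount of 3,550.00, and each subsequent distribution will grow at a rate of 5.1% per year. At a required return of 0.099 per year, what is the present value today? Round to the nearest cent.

Value at end of year 7: C₁ / (r − g) = 3,550.00 / (0.099 − 0.051) = 73,958.3333
Discount to today: PV = 73,958.3333 / (1 + 0.099)^7 = 73,958.3333 / 1.936350 = 38,194.71

38194.71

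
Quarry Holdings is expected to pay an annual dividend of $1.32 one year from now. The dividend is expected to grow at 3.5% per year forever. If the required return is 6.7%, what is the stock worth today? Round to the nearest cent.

$41.25

Growing perpetuity: P = D₁ / (r − g) = $1.3200 / (0.067 − 0.035) = $41.25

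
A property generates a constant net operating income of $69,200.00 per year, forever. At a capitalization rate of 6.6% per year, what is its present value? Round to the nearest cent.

$1048484.85

Level perpetuity: PV = C / r = $69,200.00 / 0.066 = $1,048,484.85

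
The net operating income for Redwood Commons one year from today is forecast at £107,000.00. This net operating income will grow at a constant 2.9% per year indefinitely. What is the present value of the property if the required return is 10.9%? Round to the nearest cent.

Growing perpetuity: P = D₁ / (r − g) = £107,000.0000 / (0.109 − 0.029) = £1,337,500.00

£1337500.00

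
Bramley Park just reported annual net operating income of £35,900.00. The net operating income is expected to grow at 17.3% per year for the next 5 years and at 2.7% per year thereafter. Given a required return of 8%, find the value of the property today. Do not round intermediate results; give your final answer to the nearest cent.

D_1 = 42110.70000
D_2 = 49395.85110
D_3 = 57941.33334
D_4 = 67965.18401
D_5 = 79723.16084
Terminal value at year 5: TV = D_5×(1+g_2)/(r−g_2) = 81875.68618/0.053 = 1544824.26763
P_0 = D_1/(1+r)^1 + D_2/(1+r)^2 + D_3/(1+r)^3 + D_4/(1+r)^4 + D_5/(1+r)^5 + TV/(1+r)^5
    = 38991.38889 + 42348.98071 + 45995.69849 + 49956.43920 + 54258.24368 + 1051381.43892 = 1282932.18989

£1282932.19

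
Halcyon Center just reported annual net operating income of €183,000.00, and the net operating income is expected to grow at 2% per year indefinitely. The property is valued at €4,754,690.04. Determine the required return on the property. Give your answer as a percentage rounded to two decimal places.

5.93%

D₁ = €183,000.00 × 1.02 = €186,660.0000
P = D₁/(r − g) ⇒ r = D₁/P + g = €186,660.0000/€4,754,690.04 + 0.02 = 0.039258 + 0.02 = 0.059258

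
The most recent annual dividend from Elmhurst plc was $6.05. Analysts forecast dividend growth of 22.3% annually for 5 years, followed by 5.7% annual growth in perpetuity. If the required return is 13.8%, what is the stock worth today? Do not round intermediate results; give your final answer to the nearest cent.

D_1 = 7.39915
D_2 = 9.04916
D_3 = 11.06712
D_4 = 13.53509
D_5 = 16.55342
Terminal value at year 5: TV = D_5×(1+g_2)/(r−g_2) = 17.49696/0.081 = 216.01188
P_0 = D_1/(1+r)^1 + D_2/(1+r)^2 + D_3/(1+r)^3 + D_4/(1+r)^4 + D_5/(1+r)^5 + TV/(1+r)^5
    = 6.50189 + 6.98753 + 7.50945 + 8.07035 + 8.67314 + 113.17912 = 150.92147

$150.92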